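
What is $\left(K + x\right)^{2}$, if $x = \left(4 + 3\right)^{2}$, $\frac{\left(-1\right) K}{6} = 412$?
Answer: $5870929$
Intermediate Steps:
$K = -2472$ ($K = \left(-6\right) 412 = -2472$)
$x = 49$ ($x = 7^{2} = 49$)
$\left(K + x\right)^{2} = \left(-2472 + 49\right)^{2} = \left(-2423\right)^{2} = 5870929$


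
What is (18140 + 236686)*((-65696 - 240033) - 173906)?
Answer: -122223468510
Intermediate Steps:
(18140 + 236686)*((-65696 - 240033) - 173906) = 254826*(-305729 - 173906) = 254826*(-479635) = -122223468510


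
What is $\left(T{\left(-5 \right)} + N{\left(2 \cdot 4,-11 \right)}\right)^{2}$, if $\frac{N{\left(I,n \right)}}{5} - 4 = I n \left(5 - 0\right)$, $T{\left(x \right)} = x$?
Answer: $4774225$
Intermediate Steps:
$N{\left(I,n \right)} = 20 + 25 I n$ ($N{\left(I,n \right)} = 20 + 5 I n \left(5 - 0\right) = 20 + 5 I n \left(5 + 0\right) = 20 + 5 I n 5 = 20 + 5 \cdot 5 I n = 20 + 25 I n$)
$\left(T{\left(-5 \right)} + N{\left(2 \cdot 4,-11 \right)}\right)^{2} = \left(-5 + \left(20 + 25 \cdot 2 \cdot 4 \left(-11\right)\right)\right)^{2} = \left(-5 + \left(20 + 25 \cdot 8 \left(-11\right)\right)\right)^{2} = \left(-5 + \left(20 - 2200\right)\right)^{2} = \left(-5 - 2180\right)^{2} = \left(-2185\right)^{2} = 4774225$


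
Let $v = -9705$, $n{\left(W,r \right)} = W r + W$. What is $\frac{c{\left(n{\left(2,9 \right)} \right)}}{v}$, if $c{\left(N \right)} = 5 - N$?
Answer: $\frac{1}{647} \approx 0.0015456$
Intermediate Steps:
$n{\left(W,r \right)} = W + W r$
$\frac{c{\left(n{\left(2,9 \right)} \right)}}{v} = \frac{5 - 2 \left(1 + 9\right)}{-9705} = \left(5 - 2 \cdot 10\right) \left(- \frac{1}{9705}\right) = \left(5 - 20\right) \left(- \frac{1}{9705}\right) = \left(-15\right) \left(- \frac{1}{9705}\right) = \frac{1}{647}$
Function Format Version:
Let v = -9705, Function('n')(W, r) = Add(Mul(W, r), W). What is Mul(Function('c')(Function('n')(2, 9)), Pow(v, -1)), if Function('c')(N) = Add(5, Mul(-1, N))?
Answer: Rational(1, 647) ≈ 0.0015456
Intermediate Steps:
Function('n')(W, r) = Add(W, Mul(W, r))
Mul(Function('c')(Function('n')(2, 9)), Pow(v, -1)) = Mul(Add(5, Mul(-1, Mul(2, Add(1, 9)))), Pow(-9705, -1)) = Mul(Add(5, Mul(-1, Mul(2, 10))), Rational(-1, 9705)) = Mul(Add(5, Mul(-1, 20)), Rational(-1, 9705)) = Mul(Add(5, -20), Rational(-1, 9705)) = Mul(-15, Rational(-1, 9705)) = Rational(1, 647)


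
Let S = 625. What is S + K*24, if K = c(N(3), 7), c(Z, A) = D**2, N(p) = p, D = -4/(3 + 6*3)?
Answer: 92003/147 ≈ 625.87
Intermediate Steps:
D = -4/21 (D = -4/(3 + 18) = -4/21 ≈ -0.19048)
c(Z, A) = 16/441 (c(Z, A) = (-4/21)**2 = 16/441)
K = 16/441 ≈ 0.036281
S + K*24 = 625 + (16/441)*24 = 625 + 128/147 = 92003/147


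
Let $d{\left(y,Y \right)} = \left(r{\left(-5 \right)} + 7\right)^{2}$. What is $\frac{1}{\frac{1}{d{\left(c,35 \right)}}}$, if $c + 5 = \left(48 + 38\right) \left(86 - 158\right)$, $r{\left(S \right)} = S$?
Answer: $4$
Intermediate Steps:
$c = -6197$ ($c = -5 + \left(48 + 38\right) \left(86 - 158\right) = -5 + 86 \left(-72\right) = -5 - 6192 = -6197$)
$d{\left(y,Y \right)} = 4$ ($d{\left(y,Y \right)} = \left(-5 + 7\right)^{2} = 2^{2} = 4$)
$\frac{1}{\frac{1}{d{\left(c,35 \right)}}} = \frac{1}{\frac{1}{4}} = 4$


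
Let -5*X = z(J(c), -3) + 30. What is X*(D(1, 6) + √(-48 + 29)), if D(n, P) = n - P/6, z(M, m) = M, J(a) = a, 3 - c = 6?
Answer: -27*I*√19/5 ≈ -23.538*I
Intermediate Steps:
c = -3 (c = 3 - 1*6 = 3 - 6 = -3)
X = -27/5 (X = -(-3 + 30)/5 = -⅕*27 = -27/5 ≈ -5.4000)
D(n, P) = n - P/6
X*(D(1, 6) + √(-48 + 29)) = -27*((1 - ⅙*6) + √(-48 + 29))/5 = -27*((1 - 1) + √(-19))/5 = -27*(0 + I*√19)/5 = -27*I*√19/5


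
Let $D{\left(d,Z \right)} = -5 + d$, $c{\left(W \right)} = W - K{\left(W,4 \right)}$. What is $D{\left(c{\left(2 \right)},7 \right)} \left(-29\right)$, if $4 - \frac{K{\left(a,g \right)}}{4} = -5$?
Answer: $1131$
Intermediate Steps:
$K{\left(a,g \right)} = 36$ ($K{\left(a,g \right)} = 16 - -20 = 16 + 20 = 36$)
$c{\left(W \right)} = -36 + W$ ($c{\left(W \right)} = W - 36 = -36 + W$)
$D{\left(c{\left(2 \right)},7 \right)} \left(-29\right) = \left(-5 + \left(-36 + 2\right)\right) \left(-29\right) = \left(-5 - 34\right) \left(-29\right) = \left(-39\right) \left(-29\right) = 1131$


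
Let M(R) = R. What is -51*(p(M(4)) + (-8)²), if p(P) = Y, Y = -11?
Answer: -2703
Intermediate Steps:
p(P) = -11
-51*(p(M(4)) + (-8)²) = -51*(-11 + (-8)²) = -51*(-11 + 64) = -51*53 = -2703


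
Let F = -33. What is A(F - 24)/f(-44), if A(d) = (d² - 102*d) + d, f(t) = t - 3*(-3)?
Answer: -9006/35 ≈ -257.31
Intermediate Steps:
f(t) = 9 + t (f(t) = t + 9 = 9 + t)
A(d) = d² - 101*d
A(F - 24)/f(-44) = ((-33 - 24)*(-101 + (-33 - 24)))/(9 - 44) = -57*(-101 - 57)/(-35) = -57*(-158)*(-1/35) = 9006*(-1/35) = -9006/35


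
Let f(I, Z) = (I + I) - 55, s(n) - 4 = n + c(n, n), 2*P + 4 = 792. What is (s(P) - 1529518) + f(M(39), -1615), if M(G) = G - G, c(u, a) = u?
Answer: -1528781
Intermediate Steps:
P = 394 (P = -2 + (½)*792 = -2 + 396 = 394)
M(G) = 0
s(n) = 4 + 2*n (s(n) = 4 + (n + n) = 4 + 2*n)
f(I, Z) = -55 + 2*I (f(I, Z) = 2*I - 55 = -55 + 2*I)
(s(P) - 1529518) + f(M(39), -1615) = ((4 + 2*394) - 1529518) + (-55 + 2*0) = ((4 + 788) - 1529518) + (-55 + 0) = (792 - 1529518) - 55 = -1528726 - 55 = -1528781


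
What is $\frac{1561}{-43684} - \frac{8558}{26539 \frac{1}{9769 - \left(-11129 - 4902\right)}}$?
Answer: $- \frac{9645311364979}{1159329676} \approx -8319.7$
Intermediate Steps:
$\frac{1561}{-43684} - \frac{8558}{26539 \frac{1}{9769 - \left(-11129 - 4902\right)}} = 1561 \left(- \frac{1}{43684}\right) - \frac{8558}{26539 \frac{1}{9769 - \left(-11129 - 4902\right)}} = - \frac{1561}{43684} - \frac{8558}{26539 \frac{1}{9769 - -16031}} = - \frac{1561}{43684} - \frac{8558}{26539 \frac{1}{9769 + 16031}} = - \frac{1561}{43684} - \frac{8558}{26539 \cdot \frac{1}{25800}} = - \frac{1561}{43684} - \frac{8558}{\frac{26539}{25800}} = - \frac{1561}{43684} - \frac{220796400}{26539} = - \frac{9645311364979}{1159329676}$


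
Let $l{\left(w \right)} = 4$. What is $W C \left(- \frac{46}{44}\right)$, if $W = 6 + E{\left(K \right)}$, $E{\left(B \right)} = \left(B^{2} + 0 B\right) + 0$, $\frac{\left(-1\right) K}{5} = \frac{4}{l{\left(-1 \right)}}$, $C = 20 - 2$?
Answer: $- \frac{6417}{11} \approx -583.36$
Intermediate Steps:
$C = 18$
$K = -5$ ($K = - 5 \cdot \frac{4}{4} = - 5 \cdot 4 \cdot \frac{1}{4} = \left(-5\right) 1 = -5$)
$E{\left(B \right)} = B^{2}$ ($E{\left(B \right)} = \left(B^{2} + 0\right) + 0 = B^{2} + 0 = B^{2}$)
$W = 31$ ($W = 6 + \left(-5\right)^{2} = 6 + 25 = 31$)
$W C \left(- \frac{46}{44}\right) = 31 \cdot 18 \left(- \frac{46}{44}\right) = 558 \left(\left(-46\right) \frac{1}{44}\right) = 558 \left(- \frac{23}{22}\right) = - \frac{6417}{11}$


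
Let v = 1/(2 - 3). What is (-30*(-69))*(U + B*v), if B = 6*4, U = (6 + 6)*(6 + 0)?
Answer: 99360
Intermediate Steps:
v = -1 (v = 1/(-1) = -1)
U = 72 (U = 12*6 = 72)
B = 24
(-30*(-69))*(U + B*v) = (-30*(-69))*(72 + 24*(-1)) = 2070*(72 - 24) = 2070*48 = 99360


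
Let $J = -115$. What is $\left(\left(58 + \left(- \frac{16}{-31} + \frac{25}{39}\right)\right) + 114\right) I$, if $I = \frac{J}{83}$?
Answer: $- \frac{24074905}{100347} \approx -239.92$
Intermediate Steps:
$I = - \frac{115}{83} \approx -1.3855$
$\left(\left(58 + \left(- \frac{16}{-31} + \frac{25}{39}\right)\right) + 114\right) I = \left(\left(58 + \left(- \frac{16}{-31} + \frac{25}{39}\right)\right) + 114\right) \left(- \frac{115}{83}\right) = \left(\left(58 + \left(\left(-16\right) \left(- \frac{1}{31}\right) + 25 \cdot \frac{1}{39}\right)\right) + 114\right) \left(- \frac{115}{83}\right) = \left(\left(58 + \left(\frac{16}{31} + \frac{25}{39}\right)\right) + 114\right) \left(- \frac{115}{83}\right) = \left(\left(58 + \frac{1399}{1209}\right) + 114\right) \left(- \frac{115}{83}\right) = \left(\frac{71521}{1209} + 114\right) \left(- \frac{115}{83}\right) = \frac{209347}{1209} \left(- \frac{115}{83}\right) = - \frac{24074905}{100347}$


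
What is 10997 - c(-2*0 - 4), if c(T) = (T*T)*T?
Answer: 11061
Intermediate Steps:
c(T) = T³ (c(T) = T²*T = T³)
10997 - c(-2*0 - 4) = 10997 - (-2*0 - 4)³ = 10997 - (0 - 4)³ = 10997 - 1*(-4)³ = 10997 - 1*(-64) = 10997 + 64 = 11061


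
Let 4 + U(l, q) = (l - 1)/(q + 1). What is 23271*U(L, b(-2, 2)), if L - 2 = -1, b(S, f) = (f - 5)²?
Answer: -93084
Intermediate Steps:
b(S, f) = (-5 + f)²
L = 1 (L = 2 - 1 = 1)
U(l, q) = -4 + (-1 + l)/(1 + q) (U(l, q) = -4 + (l - 1)/(q + 1) = -4 + (-1 + l)/(1 + q))
23271*U(L, b(-2, 2)) = 23271*((-5 + 1 - 4*(-5 + 2)²)/(1 + (-5 + 2)²)) = 23271*((-5 + 1 - 4*(-3)²)/(1 + (-3)²)) = 23271*((-5 + 1 - 4*9)/(1 + 9)) = 23271*((-5 + 1 - 36)/10) = 23271*((⅒)*(-40)) = 23271*(-4) = -93084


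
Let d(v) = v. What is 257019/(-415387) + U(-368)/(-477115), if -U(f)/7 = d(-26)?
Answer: -17529031517/28312481215 ≈ -0.61913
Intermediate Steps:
U(f) = 182 (U(f) = -7*(-26) = 182)
257019/(-415387) + U(-368)/(-477115) = 257019/(-415387) + 182/(-477115) = 257019*(-1/415387) + 182*(-1/477115) = -36717/59341 - 182/477115 = -17529031517/28312481215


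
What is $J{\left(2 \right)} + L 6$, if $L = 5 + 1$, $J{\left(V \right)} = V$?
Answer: $38$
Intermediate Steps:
$L = 6$
$J{\left(2 \right)} + L 6 = 2 + 6 \cdot 6 = 2 + 36 = 38$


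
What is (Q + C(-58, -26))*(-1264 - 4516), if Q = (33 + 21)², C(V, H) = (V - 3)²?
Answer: -38361860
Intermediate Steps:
C(V, H) = (-3 + V)²
Q = 2916 (Q = 54² = 2916)
(Q + C(-58, -26))*(-1264 - 4516) = (2916 + (-3 - 58)²)*(-1264 - 4516) = (2916 + (-61)²)*(-5780) = (2916 + 3721)*(-5780) = 6637*(-5780) = -38361860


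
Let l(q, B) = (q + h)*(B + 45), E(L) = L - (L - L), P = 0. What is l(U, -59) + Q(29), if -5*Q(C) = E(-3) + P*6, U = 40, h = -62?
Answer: 1543/5 ≈ 308.60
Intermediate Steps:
E(L) = L (E(L) = L - 1*0 = L + 0 = L)
Q(C) = 3/5 (Q(C) = -(-3 + 0*6)/5 = -(-3 + 0)/5 = -1/5*(-3) = 3/5)
l(q, B) = (-62 + q)*(45 + B) (l(q, B) = (q - 62)*(B + 45) = (-62 + q)*(45 + B))
l(U, -59) + Q(29) = (-2790 - 62*(-59) + 45*40 - 59*40) + 3/5 = (-2790 + 3658 + 1800 - 2360) + 3/5 = 308 + 3/5 = 1543/5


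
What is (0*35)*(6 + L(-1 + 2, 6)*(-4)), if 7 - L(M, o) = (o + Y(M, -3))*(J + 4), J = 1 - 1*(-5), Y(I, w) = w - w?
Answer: 0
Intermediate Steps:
Y(I, w) = 0
J = 6 (J = 1 + 5 = 6)
L(M, o) = 7 - 10*o (L(M, o) = 7 - (o + 0)*(6 + 4) = 7 - o*10 = 7 - 10*o)
(0*35)*(6 + L(-1 + 2, 6)*(-4)) = (0*35)*(6 + (7 - 10*6)*(-4)) = 0*(6 + (7 - 60)*(-4)) = 0*(6 - 53*(-4)) = 0*(6 + 212) = 0*218 = 0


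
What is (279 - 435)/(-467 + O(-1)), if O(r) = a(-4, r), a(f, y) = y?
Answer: ⅓ ≈ 0.33333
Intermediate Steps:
O(r) = r
(279 - 435)/(-467 + O(-1)) = (279 - 435)/(-467 - 1) = -156/(-468) = -156*(-1/468) = ⅓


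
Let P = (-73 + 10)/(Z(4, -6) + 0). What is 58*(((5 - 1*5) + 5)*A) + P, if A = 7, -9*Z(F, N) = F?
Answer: 8687/4 ≈ 2171.8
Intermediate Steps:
Z(F, N) = -F/9
P = 567/4 (P = (-73 + 10)/(-⅑*4 + 0) = -63/(-4/9 + 0) = -63/(-4/9) = -63*(-9/4) = 567/4 ≈ 141.75)
58*(((5 - 1*5) + 5)*A) + P = 58*(((5 - 1*5) + 5)*7) + 567/4 = 58*(((5 - 5) + 5)*7) + 567/4 = 58*((0 + 5)*7) + 567/4 = 58*(5*7) + 567/4 = 58*35 + 567/4 = 2030 + 567/4 = 8687/4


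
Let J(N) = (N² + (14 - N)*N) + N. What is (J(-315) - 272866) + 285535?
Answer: 7944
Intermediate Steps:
J(N) = N + N² + N*(14 - N) (J(N) = (N² + N*(14 - N)) + N = N + N² + N*(14 - N))
(J(-315) - 272866) + 285535 = (15*(-315) - 272866) + 285535 = (-4725 - 272866) + 285535 = -277591 + 285535 = 7944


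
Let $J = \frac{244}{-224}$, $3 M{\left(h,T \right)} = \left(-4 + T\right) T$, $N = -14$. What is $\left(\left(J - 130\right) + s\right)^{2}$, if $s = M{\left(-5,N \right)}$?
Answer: $\frac{6953769}{3136} \approx 2217.4$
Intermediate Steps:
$M{\left(h,T \right)} = \frac{T \left(-4 + T\right)}{3}$ ($M{\left(h,T \right)} = \frac{\left(-4 + T\right) T}{3} = \frac{T \left(-4 + T\right)}{3}$)
$J = - \frac{61}{56}$ ($J = 244 \left(- \frac{1}{224}\right) = - \frac{61}{56} \approx -1.0893$)
$s = 84$ ($s = \frac{1}{3} \left(-14\right) \left(-4 - 14\right) = \frac{1}{3} \left(-14\right) \left(-18\right) = 84$)
$\left(\left(J - 130\right) + s\right)^{2} = \left(\left(- \frac{61}{56} - 130\right) + 84\right)^{2} = \left(- \frac{7341}{56} + 84\right)^{2} = \left(- \frac{2637}{56}\right)^{2} = \frac{6953769}{3136}$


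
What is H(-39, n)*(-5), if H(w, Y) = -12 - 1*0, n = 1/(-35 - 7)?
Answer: 60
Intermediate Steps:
n = -1/42 (n = 1/(-42) = -1/42 ≈ -0.023810)
H(w, Y) = -12 (H(w, Y) = -12 + 0 = -12)
H(-39, n)*(-5) = -12*(-5) = 60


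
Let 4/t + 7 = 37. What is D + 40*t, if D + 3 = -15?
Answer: -38/3 ≈ -12.667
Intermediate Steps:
t = 2/15 (t = 4/(-7 + 37) = 4/30 = 4*(1/30) = 2/15 ≈ 0.13333)
D = -18 (D = -3 - 15 = -18)
D + 40*t = -18 + 40*(2/15) = -18 + 16/3 = -38/3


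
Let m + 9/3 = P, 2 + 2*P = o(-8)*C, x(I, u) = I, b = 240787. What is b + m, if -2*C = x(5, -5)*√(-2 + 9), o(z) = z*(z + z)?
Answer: 240783 - 160*√7 ≈ 2.4036e+5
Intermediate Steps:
o(z) = 2*z² (o(z) = z*(2*z) = 2*z²)
C = -5*√7/2 (C = -5*√(-2 + 9)/2 = -5*√7/2 ≈ -6.6144)
P = -1 - 160*√7 (P = -1 + ((2*(-8)²)*(-5*√7/2))/2 = -1 + ((2*64)*(-5*√7/2))/2 = -1 + (128*(-5*√7/2))/2 = -1 + (-320*√7)/2 = -1 - 160*√7 ≈ -424.32)
m = -4 - 160*√7 (m = -3 + (-1 - 160*√7) = -4 - 160*√7 ≈ -427.32)
b + m = 240787 + (-4 - 160*√7) = 240783 - 160*√7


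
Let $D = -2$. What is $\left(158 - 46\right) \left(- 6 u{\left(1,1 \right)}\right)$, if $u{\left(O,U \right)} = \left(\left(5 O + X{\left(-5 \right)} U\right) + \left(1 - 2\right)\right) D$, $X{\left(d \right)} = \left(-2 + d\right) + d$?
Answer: $-10752$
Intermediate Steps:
$X{\left(d \right)} = -2 + 2 d$
$u{\left(O,U \right)} = 2 - 10 O + 24 U$ ($u{\left(O,U \right)} = \left(\left(5 O + \left(-2 + 2 \left(-5\right)\right) U\right) + \left(1 - 2\right)\right) \left(-2\right) = \left(\left(5 O + \left(-2 - 10\right) U\right) + \left(1 - 2\right)\right) \left(-2\right) = \left(\left(5 O - 12 U\right) - 1\right) \left(-2\right) = \left(\left(- 12 U + 5 O\right) - 1\right) \left(-2\right) = \left(-1 - 12 U + 5 O\right) \left(-2\right) = 2 - 10 O + 24 U$)
$\left(158 - 46\right) \left(- 6 u{\left(1,1 \right)}\right) = \left(158 - 46\right) \left(- 6 \left(2 - 10 + 24 \cdot 1\right)\right) = 112 \left(- 6 \left(2 - 10 + 24\right)\right) = 112 \left(\left(-6\right) 16\right) = 112 \left(-96\right) = -10752$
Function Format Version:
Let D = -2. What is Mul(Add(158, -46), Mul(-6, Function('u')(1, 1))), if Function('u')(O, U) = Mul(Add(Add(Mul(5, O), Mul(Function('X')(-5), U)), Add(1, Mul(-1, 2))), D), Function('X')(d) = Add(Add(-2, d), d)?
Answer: -10752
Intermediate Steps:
Function('X')(d) = Add(-2, Mul(2, d))
Function('u')(O, U) = Add(2, Mul(-10, O), Mul(24, U)) (Function('u')(O, U) = Mul(Add(Add(Mul(5, O), Mul(Add(-2, Mul(2, -5)), U)), Add(1, Mul(-1, 2))), -2) = Mul(Add(Add(Mul(5, O), Mul(Add(-2, -10), U)), Add(1, -2)), -2) = Mul(Add(Add(Mul(5, O), Mul(-12, U)), -1), -2) = Mul(Add(Add(Mul(-12, U), Mul(5, O)), -1), -2) = Mul(Add(-1, Mul(-12, U), Mul(5, O)), -2) = Add(2, Mul(-10, O), Mul(24, U)))
Mul(Add(158, -46), Mul(-6, Function('u')(1, 1))) = Mul(Add(158, -46), Mul(-6, Add(2, Mul(-10, 1), Mul(24, 1)))) = Mul(112, Mul(-6, Add(2, -10, 24))) = Mul(112, Mul(-6, 16)) = Mul(112, -96) = -10752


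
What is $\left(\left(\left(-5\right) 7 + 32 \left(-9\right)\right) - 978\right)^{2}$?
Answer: $1692601$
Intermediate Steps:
$\left(\left(\left(-5\right) 7 + 32 \left(-9\right)\right) - 978\right)^{2} = \left(\left(-35 - 288\right) - 978\right)^{2} = \left(-323 - 978\right)^{2} = \left(-1301\right)^{2} = 1692601$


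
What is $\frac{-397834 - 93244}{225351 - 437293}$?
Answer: $\frac{245539}{105971} \approx 2.317$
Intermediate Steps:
$\frac{-397834 - 93244}{225351 - 437293} = - \frac{491078}{-211942} = \left(-491078\right) \left(- \frac{1}{211942}\right) = \frac{245539}{105971}$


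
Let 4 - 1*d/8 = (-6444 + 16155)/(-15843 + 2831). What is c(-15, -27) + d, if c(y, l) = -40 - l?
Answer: 81229/3253 ≈ 24.970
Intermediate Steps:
d = 123518/3253 (d = 32 - 8*(-6444 + 16155)/(-15843 + 2831) = 32 - 77688/(-13012) = 32 - 77688*(-1)/13012 = 32 - 8*(-9711/13012) = 32 + 19422/3253 = 123518/3253 ≈ 37.970)
c(-15, -27) + d = (-40 - 1*(-27)) + 123518/3253 = (-40 + 27) + 123518/3253 = -13 + 123518/3253 = 81229/3253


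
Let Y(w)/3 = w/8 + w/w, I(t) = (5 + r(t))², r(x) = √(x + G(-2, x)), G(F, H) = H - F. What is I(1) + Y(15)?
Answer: 461/8 ≈ 57.625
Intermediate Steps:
r(x) = √(2 + 2*x) (r(x) = √(x + (x - 1*(-2))) = √(x + (x + 2)) = √(x + (2 + x)) = √(2 + 2*x))
I(t) = (5 + √(2 + 2*t))²
Y(w) = 3 + 3*w/8 (Y(w) = 3*(w/8 + w/w) = 3*(w*(⅛) + 1) = 3*(w/8 + 1) = 3*(1 + w/8) = 3 + 3*w/8)
I(1) + Y(15) = (5 + √2*√(1 + 1))² + (3 + (3/8)*15) = (5 + √2*√2)² + (3 + 45/8) = (5 + 2)² + 69/8 = 7² + 69/8 = 49 + 69/8 = 461/8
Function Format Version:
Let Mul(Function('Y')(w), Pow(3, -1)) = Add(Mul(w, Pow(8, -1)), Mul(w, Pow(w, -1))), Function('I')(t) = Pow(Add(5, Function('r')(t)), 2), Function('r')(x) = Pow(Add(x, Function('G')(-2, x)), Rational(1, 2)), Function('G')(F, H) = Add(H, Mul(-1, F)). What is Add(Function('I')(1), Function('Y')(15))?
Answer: Rational(461, 8) ≈ 57.625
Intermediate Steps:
Function('r')(x) = Pow(Add(2, Mul(2, x)), Rational(1, 2)) (Function('r')(x) = Pow(Add(x, Add(x, Mul(-1, -2))), Rational(1, 2)) = Pow(Add(x, Add(x, 2)), Rational(1, 2)) = Pow(Add(x, Add(2, x)), Rational(1, 2)) = Pow(Add(2, Mul(2, x)), Rational(1, 2)))
Function('I')(t) = Pow(Add(5, Pow(Add(2, Mul(2, t)), Rational(1, 2))), 2)
Function('Y')(w) = Add(3, Mul(Rational(3, 8), w)) (Function('Y')(w) = Mul(3, Add(Mul(w, Pow(8, -1)), Mul(w, Pow(w, -1)))) = Mul(3, Add(Mul(w, Rational(1, 8)), 1)) = Mul(3, Add(Mul(Rational(1, 8), w), 1)) = Mul(3, Add(1, Mul(Rational(1, 8), w))) = Add(3, Mul(Rational(3, 8), w)))
Add(Function('I')(1), Function('Y')(15)) = Add(Pow(Add(5, Mul(Pow(2, Rational(1, 2)), Pow(Add(1, 1), Rational(1, 2)))), 2), Add(3, Mul(Rational(3, 8), 15))) = Add(Pow(Add(5, Mul(Pow(2, Rational(1, 2)), Pow(2, Rational(1, 2)))), 2), Add(3, Rational(45, 8))) = Add(Pow(Add(5, 2), 2), Rational(69, 8)) = Add(Pow(7, 2), Rational(69, 8)) = Add(49, Rational(69, 8)) = Rational(461, 8)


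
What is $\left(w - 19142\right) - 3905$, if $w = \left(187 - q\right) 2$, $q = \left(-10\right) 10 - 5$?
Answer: $-22463$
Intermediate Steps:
$q = -105$ ($q = -100 - 5 = -105$)
$w = 584$ ($w = \left(187 - -105\right) 2 = \left(187 + 105\right) 2 = 292 \cdot 2 = 584$)
$\left(w - 19142\right) - 3905 = \left(584 - 19142\right) - 3905 = -18558 - 3905 = -22463$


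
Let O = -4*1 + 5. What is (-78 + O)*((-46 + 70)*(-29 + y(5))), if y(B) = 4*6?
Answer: 9240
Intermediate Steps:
O = 1 (O = -4 + 5 = 1)
y(B) = 24
(-78 + O)*((-46 + 70)*(-29 + y(5))) = (-78 + 1)*((-46 + 70)*(-29 + 24)) = -1848*(-5) = -77*(-120) = 9240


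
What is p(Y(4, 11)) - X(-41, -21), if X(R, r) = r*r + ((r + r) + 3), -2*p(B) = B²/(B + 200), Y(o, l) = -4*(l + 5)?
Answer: -7090/17 ≈ -417.06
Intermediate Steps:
Y(o, l) = -20 - 4*l (Y(o, l) = -4*(5 + l) = -20 - 4*l)
p(B) = -B²/(2*(200 + B)) (p(B) = -B²/(2*(B + 200)) = -B²/(2*(200 + B)))
X(R, r) = 3 + r² + 2*r (X(R, r) = r² + (2*r + 3) = r² + (3 + 2*r) = 3 + r² + 2*r)
p(Y(4, 11)) - X(-41, -21) = -(-20 - 4*11)²/(400 + 2*(-20 - 4*11)) - (3 + (-21)² + 2*(-21)) = -(-20 - 44)²/(400 + 2*(-20 - 44)) - (3 + 441 - 42) = -1*(-64)²/(400 + 2*(-64)) - 1*402 = -1*4096/(400 - 128) - 402 = -1*4096/272 - 402 = -1*4096*1/272 - 402 = -256/17 - 402 = -7090/17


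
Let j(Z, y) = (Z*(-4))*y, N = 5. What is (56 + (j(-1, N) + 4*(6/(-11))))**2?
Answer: 659344/121 ≈ 5449.1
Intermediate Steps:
j(Z, y) = -4*Z*y (j(Z, y) = (-4*Z)*y = -4*Z*y)
(56 + (j(-1, N) + 4*(6/(-11))))**2 = (56 + (-4*(-1)*5 + 4*(6/(-11))))**2 = (56 + (20 + 4*(6*(-1/11))))**2 = (56 + (20 + 4*(-6/11)))**2 = (56 + (20 - 24/11))**2 = (56 + 196/11)**2 = (812/11)**2 = 659344/121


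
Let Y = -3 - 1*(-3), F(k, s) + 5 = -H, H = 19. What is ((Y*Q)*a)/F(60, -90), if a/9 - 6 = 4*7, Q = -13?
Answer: 0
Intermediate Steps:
F(k, s) = -24 (F(k, s) = -5 - 1*19 = -5 - 19 = -24)
Y = 0 (Y = -3 + 3 = 0)
a = 306 (a = 54 + 9*(4*7) = 54 + 9*28 = 54 + 252 = 306)
((Y*Q)*a)/F(60, -90) = ((0*(-13))*306)/(-24) = (0*306)*(-1/24) = 0*(-1/24) = 0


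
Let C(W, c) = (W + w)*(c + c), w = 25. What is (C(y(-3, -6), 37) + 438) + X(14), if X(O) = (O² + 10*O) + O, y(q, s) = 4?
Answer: 2934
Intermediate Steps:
C(W, c) = 2*c*(25 + W) (C(W, c) = (W + 25)*(c + c) = (25 + W)*(2*c) = 2*c*(25 + W))
X(O) = O² + 11*O
(C(y(-3, -6), 37) + 438) + X(14) = (2*37*(25 + 4) + 438) + 14*(11 + 14) = (2*37*29 + 438) + 14*25 = (2146 + 438) + 350 = 2584 + 350 = 2934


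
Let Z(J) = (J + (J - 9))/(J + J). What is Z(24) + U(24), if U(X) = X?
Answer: 397/16 ≈ 24.813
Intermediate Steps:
Z(J) = (-9 + 2*J)/(2*J) (Z(J) = (J + (-9 + J))/((2*J)) = (-9 + 2*J)*(1/(2*J)) = (-9 + 2*J)/(2*J))
Z(24) + U(24) = (-9/2 + 24)/24 + 24 = (1/24)*(39/2) + 24 = 13/16 + 24 = 397/16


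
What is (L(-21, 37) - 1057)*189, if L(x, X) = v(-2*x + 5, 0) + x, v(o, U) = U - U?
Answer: -203742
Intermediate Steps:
v(o, U) = 0
L(x, X) = x (L(x, X) = 0 + x = x)
(L(-21, 37) - 1057)*189 = (-21 - 1057)*189 = -1078*189 = -203742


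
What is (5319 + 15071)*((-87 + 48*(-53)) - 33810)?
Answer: -743031990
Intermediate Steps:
(5319 + 15071)*((-87 + 48*(-53)) - 33810) = 20390*((-87 - 2544) - 33810) = 20390*(-2631 - 33810) = 20390*(-36441) = -743031990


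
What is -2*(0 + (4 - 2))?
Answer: -4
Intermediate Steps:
-2*(0 + (4 - 2)) = -2*(0 + 2) = -2*2 = -4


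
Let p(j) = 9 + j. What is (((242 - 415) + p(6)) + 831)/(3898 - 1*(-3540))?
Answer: 673/7438 ≈ 0.090481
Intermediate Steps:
(((242 - 415) + p(6)) + 831)/(3898 - 1*(-3540)) = (((242 - 415) + (9 + 6)) + 831)/(3898 - 1*(-3540)) = ((-173 + 15) + 831)/(3898 + 3540) = (-158 + 831)/7438 = 673*(1/7438) = 673/7438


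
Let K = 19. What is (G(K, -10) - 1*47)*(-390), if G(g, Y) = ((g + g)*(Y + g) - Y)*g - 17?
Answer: -2583360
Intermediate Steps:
G(g, Y) = -17 + g*(-Y + 2*g*(Y + g)) (G(g, Y) = ((2*g)*(Y + g) - Y)*g - 17 = (2*g*(Y + g) - Y)*g - 17 = (-Y + 2*g*(Y + g))*g - 17 = g*(-Y + 2*g*(Y + g)) - 17 = -17 + g*(-Y + 2*g*(Y + g)))
(G(K, -10) - 1*47)*(-390) = ((-17 + 2*19³ - 1*(-10)*19 + 2*(-10)*19²) - 1*47)*(-390) = ((-17 + 2*6859 + 190 + 2*(-10)*361) - 47)*(-390) = ((-17 + 13718 + 190 - 7220) - 47)*(-390) = (6671 - 47)*(-390) = 6624*(-390) = -2583360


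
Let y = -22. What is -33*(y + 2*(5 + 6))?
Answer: 0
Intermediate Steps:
-33*(y + 2*(5 + 6)) = -33*(-22 + 2*(5 + 6)) = -33*(-22 + 2*11) = -33*(-22 + 22) = -33*0 = 0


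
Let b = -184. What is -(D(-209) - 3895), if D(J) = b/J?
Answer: 813871/209 ≈ 3894.1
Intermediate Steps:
D(J) = -184/J
-(D(-209) - 3895) = -(-184/(-209) - 3895) = -(-184*(-1/209) - 3895) = -(184/209 - 3895) = -1*(-813871/209) = 813871/209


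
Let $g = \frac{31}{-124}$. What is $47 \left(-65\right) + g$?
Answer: $- \frac{12221}{4} \approx -3055.3$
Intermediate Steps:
$g = - \frac{1}{4}$ ($g = 31 \left(- \frac{1}{124}\right) = - \frac{1}{4} \approx -0.25$)
$47 \left(-65\right) + g = 47 \left(-65\right) - \frac{1}{4} = -3055 - \frac{1}{4} = - \frac{12221}{4}$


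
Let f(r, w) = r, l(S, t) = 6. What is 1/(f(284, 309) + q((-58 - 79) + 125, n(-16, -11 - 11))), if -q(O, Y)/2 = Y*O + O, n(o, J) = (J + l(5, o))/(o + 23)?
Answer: 7/1772 ≈ 0.0039503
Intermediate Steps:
n(o, J) = (6 + J)/(23 + o) (n(o, J) = (J + 6)/(o + 23) = (6 + J)/(23 + o))
q(O, Y) = -2*O - 2*O*Y (q(O, Y) = -2*(Y*O + O) = -2*(O*Y + O) = -2*(O + O*Y) = -2*O - 2*O*Y)
1/(f(284, 309) + q((-58 - 79) + 125, n(-16, -11 - 11))) = 1/(284 - 2*((-58 - 79) + 125)*(1 + (6 + (-11 - 11))/(23 - 16))) = 1/(284 - 2*(-137 + 125)*(1 + (6 - 22)/7)) = 1/(284 - 2*(-12)*(1 + (⅐)*(-16))) = 1/(284 - 2*(-12)*(1 - 16/7)) = 1/(284 - 2*(-12)*(-9/7)) = 1/(284 - 216/7) = 1/(1772/7) = 7/1772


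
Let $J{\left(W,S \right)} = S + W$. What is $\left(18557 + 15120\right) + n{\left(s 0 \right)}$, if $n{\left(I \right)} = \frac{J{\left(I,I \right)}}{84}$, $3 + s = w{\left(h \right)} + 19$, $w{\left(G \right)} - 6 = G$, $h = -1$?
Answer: $33677$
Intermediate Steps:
$w{\left(G \right)} = 6 + G$
$s = 21$ ($s = -3 + \left(\left(6 - 1\right) + 19\right) = -3 + \left(5 + 19\right) = -3 + 24 = 21$)
$n{\left(I \right)} = \frac{I}{42}$ ($n{\left(I \right)} = \frac{I + I}{84} = 2 I \frac{1}{84} = \frac{I}{42}$)
$\left(18557 + 15120\right) + n{\left(s 0 \right)} = \left(18557 + 15120\right) + \frac{21 \cdot 0}{42} = 33677 + \frac{1}{42} \cdot 0 = 33677 + 0 = 33677$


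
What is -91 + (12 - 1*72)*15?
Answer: -991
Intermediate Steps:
-91 + (12 - 1*72)*15 = -91 + (12 - 72)*15 = -91 - 60*15 = -91 - 900 = -991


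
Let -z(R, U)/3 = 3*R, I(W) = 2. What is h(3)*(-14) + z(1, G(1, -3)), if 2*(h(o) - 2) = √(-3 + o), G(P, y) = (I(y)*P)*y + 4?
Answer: -37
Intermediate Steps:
G(P, y) = 4 + 2*P*y (G(P, y) = (2*P)*y + 4 = 2*P*y + 4 = 4 + 2*P*y)
h(o) = 2 + √(-3 + o)/2
z(R, U) = -9*R
h(3)*(-14) + z(1, G(1, -3)) = (2 + √(-3 + 3)/2)*(-14) - 9*1 = (2 + √0/2)*(-14) - 9 = (2 + (½)*0)*(-14) - 9 = (2 + 0)*(-14) - 9 = 2*(-14) - 9 = -28 - 9 = -37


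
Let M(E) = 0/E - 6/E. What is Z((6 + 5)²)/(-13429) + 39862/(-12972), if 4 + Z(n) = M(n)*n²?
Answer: -262918619/87100494 ≈ -3.0186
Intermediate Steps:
M(E) = -6/E (M(E) = 0 - 6/E = -6/E)
Z(n) = -4 - 6*n (Z(n) = -4 + (-6/n)*n² = -4 - 6*n)
Z((6 + 5)²)/(-13429) + 39862/(-12972) = (-4 - 6*(6 + 5)²)/(-13429) + 39862/(-12972) = (-4 - 6*11²)*(-1/13429) + 39862*(-1/12972) = (-4 - 6*121)*(-1/13429) - 19931/6486 = (-4 - 726)*(-1/13429) - 19931/6486 = -730*(-1/13429) - 19931/6486 = 730/13429 - 19931/6486 = -262918619/87100494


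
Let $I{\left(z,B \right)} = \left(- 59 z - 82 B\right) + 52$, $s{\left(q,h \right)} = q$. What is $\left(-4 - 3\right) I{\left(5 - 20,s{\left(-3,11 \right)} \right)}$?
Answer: $-8281$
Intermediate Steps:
$I{\left(z,B \right)} = 52 - 82 B - 59 z$ ($I{\left(z,B \right)} = \left(- 82 B - 59 z\right) + 52 = 52 - 82 B - 59 z$)
$\left(-4 - 3\right) I{\left(5 - 20,s{\left(-3,11 \right)} \right)} = \left(-4 - 3\right) \left(52 - -246 - 59 \left(5 - 20\right)\right) = \left(-4 - 3\right) \left(52 + 246 - 59 \left(5 - 20\right)\right) = - 7 \left(52 + 246 - -885\right) = - 7 \left(52 + 246 + 885\right) = \left(-7\right) 1183 = -8281$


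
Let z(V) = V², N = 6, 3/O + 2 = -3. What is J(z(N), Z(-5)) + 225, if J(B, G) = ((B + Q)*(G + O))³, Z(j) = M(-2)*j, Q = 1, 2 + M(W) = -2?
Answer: 46229653594/125 ≈ 3.6984e+8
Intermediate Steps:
O = -⅗ (O = 3/(-2 - 3) = 3/(-5) = 3*(-⅕) = -⅗ ≈ -0.60000)
M(W) = -4 (M(W) = -2 - 2 = -4)
Z(j) = -4*j
J(B, G) = (1 + B)³*(-⅗ + G)³ (J(B, G) = ((B + 1)*(G - ⅗))³ = ((1 + B)*(-⅗ + G))³ = (1 + B)³*(-⅗ + G)³)
J(z(N), Z(-5)) + 225 = (1 + 6²)³*(-3 + 5*(-4*(-5)))³/125 + 225 = (1 + 36)³*(-3 + 5*20)³/125 + 225 = (1/125)*37³*(-3 + 100)³ + 225 = (1/125)*50653*97³ + 225 = (1/125)*50653*912673 + 225 = 46229625469/125 + 225 = 46229653594/125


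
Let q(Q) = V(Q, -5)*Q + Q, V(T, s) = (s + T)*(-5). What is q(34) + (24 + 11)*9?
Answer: -4581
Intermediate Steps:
V(T, s) = -5*T - 5*s (V(T, s) = (T + s)*(-5) = -5*T - 5*s)
q(Q) = Q + Q*(25 - 5*Q) (q(Q) = (-5*Q - 5*(-5))*Q + Q = (-5*Q + 25)*Q + Q = (25 - 5*Q)*Q + Q = Q*(25 - 5*Q) + Q = Q + Q*(25 - 5*Q))
q(34) + (24 + 11)*9 = 34*(26 - 5*34) + (24 + 11)*9 = 34*(26 - 170) + 35*9 = 34*(-144) + 315 = -4896 + 315 = -4581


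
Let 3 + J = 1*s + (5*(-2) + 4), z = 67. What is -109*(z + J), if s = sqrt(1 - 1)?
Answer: -6322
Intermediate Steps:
s = 0 (s = sqrt(0) = 0)
J = -9 (J = -3 + (1*0 + (5*(-2) + 4)) = -3 + (0 + (-10 + 4)) = -3 + (0 - 6) = -3 - 6 = -9)
-109*(z + J) = -109*(67 - 9) = -109*58 = -6322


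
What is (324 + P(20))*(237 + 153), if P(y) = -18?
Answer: 119340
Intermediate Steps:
(324 + P(20))*(237 + 153) = (324 - 18)*(237 + 153) = 306*390 = 119340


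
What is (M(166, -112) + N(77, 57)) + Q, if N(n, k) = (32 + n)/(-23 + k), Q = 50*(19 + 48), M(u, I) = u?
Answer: 119653/34 ≈ 3519.2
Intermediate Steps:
Q = 3350 (Q = 50*67 = 3350)
N(n, k) = (32 + n)/(-23 + k)
(M(166, -112) + N(77, 57)) + Q = (166 + (32 + 77)/(-23 + 57)) + 3350 = (166 + 109/34) + 3350 = 5753/34 + 3350 = 119653/34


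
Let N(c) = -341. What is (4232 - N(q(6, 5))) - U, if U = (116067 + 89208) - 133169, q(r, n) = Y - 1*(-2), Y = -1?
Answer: -67533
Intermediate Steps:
q(r, n) = 1 (q(r, n) = -1 - 1*(-2) = -1 + 2 = 1)
U = 72106 (U = 205275 - 133169 = 72106)
(4232 - N(q(6, 5))) - U = (4232 - 1*(-341)) - 1*72106 = (4232 + 341) - 72106 = 4573 - 72106 = -67533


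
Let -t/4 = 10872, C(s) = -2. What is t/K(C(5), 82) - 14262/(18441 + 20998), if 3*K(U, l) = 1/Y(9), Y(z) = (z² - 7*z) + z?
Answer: -138924996054/39439 ≈ -3.5225e+6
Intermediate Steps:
Y(z) = z² - 6*z
K(U, l) = 1/81 (K(U, l) = 1/(3*((9*(-6 + 9)))) = 1/(3*((9*3))) = (⅓)/27 = (⅓)*(1/27) = 1/81)
t = -43488 (t = -4*10872 = -43488)
t/K(C(5), 82) - 14262/(18441 + 20998) = -43488/1/81 - 14262/(18441 + 20998) = -43488*81 - 14262/39439 = -3522528 - 14262*1/39439 = -3522528 - 14262/39439 = -138924996054/39439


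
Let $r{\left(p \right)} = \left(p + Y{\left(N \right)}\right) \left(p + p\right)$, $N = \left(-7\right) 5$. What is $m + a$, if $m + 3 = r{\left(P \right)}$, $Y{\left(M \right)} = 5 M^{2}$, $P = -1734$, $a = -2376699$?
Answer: $-17604690$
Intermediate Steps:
$N = -35$
$r{\left(p \right)} = 2 p \left(6125 + p\right)$ ($r{\left(p \right)} = \left(p + 5 \left(-35\right)^{2}\right) \left(p + p\right) = \left(p + 5 \cdot 1225\right) 2 p = \left(p + 6125\right) 2 p = \left(6125 + p\right) 2 p = 2 p \left(6125 + p\right)$)
$m = -15227991$ ($m = -3 + 2 \left(-1734\right) \left(6125 - 1734\right) = -3 + 2 \left(-1734\right) 4391 = -3 - 15227988 = -15227991$)
$m + a = -15227991 - 2376699 = -17604690$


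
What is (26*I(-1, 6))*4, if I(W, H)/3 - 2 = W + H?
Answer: 2184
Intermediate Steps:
I(W, H) = 6 + 3*H + 3*W (I(W, H) = 6 + 3*(W + H) = 6 + 3*(H + W) = 6 + (3*H + 3*W) = 6 + 3*H + 3*W)
(26*I(-1, 6))*4 = (26*(6 + 3*6 + 3*(-1)))*4 = (26*(6 + 18 - 3))*4 = (26*21)*4 = 546*4 = 2184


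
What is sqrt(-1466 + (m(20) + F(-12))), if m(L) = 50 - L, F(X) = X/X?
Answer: I*sqrt(1435) ≈ 37.881*I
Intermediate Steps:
F(X) = 1
sqrt(-1466 + (m(20) + F(-12))) = sqrt(-1466 + ((50 - 1*20) + 1)) = sqrt(-1466 + ((50 - 20) + 1)) = sqrt(-1466 + (30 + 1)) = sqrt(-1466 + 31) = sqrt(-1435) = I*sqrt(1435)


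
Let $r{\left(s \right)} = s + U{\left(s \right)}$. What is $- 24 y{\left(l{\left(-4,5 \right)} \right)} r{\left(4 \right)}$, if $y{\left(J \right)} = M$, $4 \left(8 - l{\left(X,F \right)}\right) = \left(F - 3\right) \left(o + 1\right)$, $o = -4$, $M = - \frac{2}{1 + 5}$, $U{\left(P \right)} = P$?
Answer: $64$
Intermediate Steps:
$M = - \frac{1}{3}$ ($M = - \frac{2}{6} = \left(-2\right) \frac{1}{6} = - \frac{1}{3} \approx -0.33333$)
$l{\left(X,F \right)} = \frac{23}{4} + \frac{3 F}{4}$ ($l{\left(X,F \right)} = 8 - \frac{\left(F - 3\right) \left(-4 + 1\right)}{4} = 8 - \frac{\left(-3 + F\right) \left(-3\right)}{4} = 8 - \frac{9 - 3 F}{4} = 8 + \left(- \frac{9}{4} + \frac{3 F}{4}\right) = \frac{23}{4} + \frac{3 F}{4}$)
$r{\left(s \right)} = 2 s$ ($r{\left(s \right)} = s + s = 2 s$)
$y{\left(J \right)} = - \frac{1}{3}$
$- 24 y{\left(l{\left(-4,5 \right)} \right)} r{\left(4 \right)} = \left(-24\right) \left(- \frac{1}{3}\right) 2 \cdot 4 = 8 \cdot 8 = 64$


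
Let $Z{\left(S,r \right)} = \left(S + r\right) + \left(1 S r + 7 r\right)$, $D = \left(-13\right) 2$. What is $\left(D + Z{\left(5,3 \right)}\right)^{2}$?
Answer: $324$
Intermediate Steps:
$D = -26$
$Z{\left(S,r \right)} = S + 8 r + S r$ ($Z{\left(S,r \right)} = \left(S + r\right) + \left(S r + 7 r\right) = \left(S + r\right) + \left(7 r + S r\right) = S + 8 r + S r$)
$\left(D + Z{\left(5,3 \right)}\right)^{2} = \left(-26 + \left(5 + 8 \cdot 3 + 5 \cdot 3\right)\right)^{2} = \left(-26 + \left(5 + 24 + 15\right)\right)^{2} = \left(-26 + 44\right)^{2} = 18^{2} = 324$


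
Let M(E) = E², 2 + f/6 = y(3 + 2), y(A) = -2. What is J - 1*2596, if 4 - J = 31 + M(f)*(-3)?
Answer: -895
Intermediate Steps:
f = -24 (f = -12 + 6*(-2) = -12 - 12 = -24)
J = 1701 (J = 4 - (31 + (-24)²*(-3)) = 4 - (31 + 576*(-3)) = 4 - (31 - 1728) = 4 - 1*(-1697) = 4 + 1697 = 1701)
J - 1*2596 = 1701 - 1*2596 = 1701 - 2596 = -895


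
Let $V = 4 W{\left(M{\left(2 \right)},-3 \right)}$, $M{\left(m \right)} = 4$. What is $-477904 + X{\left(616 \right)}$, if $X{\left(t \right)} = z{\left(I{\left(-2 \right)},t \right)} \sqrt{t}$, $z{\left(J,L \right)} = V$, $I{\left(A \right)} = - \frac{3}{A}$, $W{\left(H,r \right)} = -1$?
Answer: $-477904 - 8 \sqrt{154} \approx -4.78 \cdot 10^{5}$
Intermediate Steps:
$V = -4$ ($V = 4 \left(-1\right) = -4$)
$z{\left(J,L \right)} = -4$
$X{\left(t \right)} = - 4 \sqrt{t}$
$-477904 + X{\left(616 \right)} = -477904 - 4 \sqrt{616} = -477904 - 4 \cdot 2 \sqrt{154} = -477904 - 8 \sqrt{154}$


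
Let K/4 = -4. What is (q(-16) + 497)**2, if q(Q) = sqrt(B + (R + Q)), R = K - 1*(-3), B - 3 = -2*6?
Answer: (497 + I*sqrt(38))**2 ≈ 2.4697e+5 + 6127.4*I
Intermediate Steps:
K = -16 (K = 4*(-4) = -16)
B = -9 (B = 3 - 2*6 = 3 - 12 = -9)
R = -13 (R = -16 - 1*(-3) = -16 + 3 = -13)
q(Q) = sqrt(-22 + Q) (q(Q) = sqrt(-9 + (-13 + Q)) = sqrt(-22 + Q))
(q(-16) + 497)**2 = (sqrt(-22 - 16) + 497)**2 = (sqrt(-38) + 497)**2 = (I*sqrt(38) + 497)**2 = (497 + I*sqrt(38))**2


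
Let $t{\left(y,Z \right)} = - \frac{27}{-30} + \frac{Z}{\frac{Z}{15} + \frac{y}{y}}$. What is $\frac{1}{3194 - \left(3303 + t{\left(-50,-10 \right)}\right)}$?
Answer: $- \frac{10}{799} \approx -0.012516$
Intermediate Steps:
$t{\left(y,Z \right)} = \frac{9}{10} + \frac{Z}{1 + \frac{Z}{15}}$ ($t{\left(y,Z \right)} = \left(-27\right) \left(- \frac{1}{30}\right) + \frac{Z}{Z \frac{1}{15} + 1} = \frac{9}{10} + \frac{Z}{\frac{Z}{15} + 1} = \frac{9}{10} + \frac{Z}{1 + \frac{Z}{15}}$)
$\frac{1}{3194 - \left(3303 + t{\left(-50,-10 \right)}\right)} = \frac{1}{3194 - \left(3303 + \frac{3 \left(45 + 53 \left(-10\right)\right)}{10 \left(15 - 10\right)}\right)} = \frac{1}{3194 - \left(3303 + \frac{3 \left(45 - 530\right)}{10 \cdot 5}\right)} = \frac{1}{3194 - \left(3303 + \frac{3}{10} \cdot \frac{1}{5} \left(-485\right)\right)} = \frac{1}{3194 - \frac{32739}{10}} = \frac{1}{- \frac{799}{10}} = - \frac{10}{799}$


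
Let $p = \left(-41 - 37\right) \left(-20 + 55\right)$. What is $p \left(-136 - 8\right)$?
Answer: $393120$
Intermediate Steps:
$p = -2730$ ($p = \left(-78\right) 35 = -2730$)
$p \left(-136 - 8\right) = - 2730 \left(-136 - 8\right) = \left(-2730\right) \left(-144\right) = 393120$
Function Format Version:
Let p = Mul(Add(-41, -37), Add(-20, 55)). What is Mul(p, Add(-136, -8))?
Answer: 393120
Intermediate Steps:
p = -2730 (p = Mul(-78, 35) = -2730)
Mul(p, Add(-136, -8)) = Mul(-2730, Add(-136, -8)) = Mul(-2730, -144) = 393120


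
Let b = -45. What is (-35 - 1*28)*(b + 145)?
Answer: -6300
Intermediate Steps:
(-35 - 1*28)*(b + 145) = (-35 - 1*28)*(-45 + 145) = (-35 - 28)*100 = -63*100 = -6300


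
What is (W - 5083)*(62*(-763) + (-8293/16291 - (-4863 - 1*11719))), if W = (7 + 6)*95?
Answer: 1926050895496/16291 ≈ 1.1823e+8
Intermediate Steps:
W = 1235 (W = 13*95 = 1235)
(W - 5083)*(62*(-763) + (-8293/16291 - (-4863 - 1*11719))) = (1235 - 5083)*(62*(-763) + (-8293/16291 - (-4863 - 1*11719))) = -3848*(-47306 + (-8293*1/16291 - (-4863 - 11719))) = -3848*(-47306 + (-8293/16291 - 1*(-16582))) = -3848*(-47306 + (-8293/16291 + 16582)) = -3848*(-47306 + 270129069/16291) = -3848*(-500532977/16291) = 1926050895496/16291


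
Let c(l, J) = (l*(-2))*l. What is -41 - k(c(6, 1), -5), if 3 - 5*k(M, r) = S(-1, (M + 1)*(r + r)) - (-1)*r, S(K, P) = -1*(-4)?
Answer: -209/5 ≈ -41.800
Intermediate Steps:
c(l, J) = -2*l² (c(l, J) = (-2*l)*l = -2*l²)
S(K, P) = 4
k(M, r) = -⅕ - r/5 (k(M, r) = ⅗ - (4 - (-1)*r)/5 = ⅗ - (4 + r)/5 = ⅗ + (-⅘ - r/5) = -⅕ - r/5)
-41 - k(c(6, 1), -5) = -41 - (-⅕ - ⅕*(-5)) = -41 - (-⅕ + 1) = -41 - 1*⅘ = -41 - ⅘ = -209/5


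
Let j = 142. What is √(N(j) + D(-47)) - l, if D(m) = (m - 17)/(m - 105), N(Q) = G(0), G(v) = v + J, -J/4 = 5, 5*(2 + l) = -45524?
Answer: 45534/5 + 2*I*√1767/19 ≈ 9106.8 + 4.4248*I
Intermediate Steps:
l = -45534/5 (l = -2 + (⅕)*(-45524) = -2 - 45524/5 = -45534/5 ≈ -9106.8)
J = -20 (J = -4*5 = -20)
G(v) = -20 + v (G(v) = v - 20 = -20 + v)
N(Q) = -20 (N(Q) = -20 + 0 = -20)
D(m) = (-17 + m)/(-105 + m)
√(N(j) + D(-47)) - l = √(-20 + (-17 - 47)/(-105 - 47)) - 1*(-45534/5) = √(-20 - 64/(-152)) + 45534/5 = √(-20 - 1/152*(-64)) + 45534/5 = √(-20 + 8/19) + 45534/5 = √(-372/19) + 45534/5 = 2*I*√1767/19 + 45534/5 = 45534/5 + 2*I*√1767/19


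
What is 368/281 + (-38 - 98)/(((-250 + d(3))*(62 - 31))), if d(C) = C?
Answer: 2855992/2151617 ≈ 1.3274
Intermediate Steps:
368/281 + (-38 - 98)/(((-250 + d(3))*(62 - 31))) = 368/281 + (-38 - 98)/(((-250 + 3)*(62 - 31))) = 368*(1/281) - 136/((-247*31)) = 368/281 - 136/(-7657) = 368/281 - 136*(-1/7657) = 368/281 + 136/7657 = 2855992/2151617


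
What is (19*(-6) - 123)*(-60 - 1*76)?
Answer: 32232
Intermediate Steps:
(19*(-6) - 123)*(-60 - 1*76) = (-114 - 123)*(-60 - 76) = -237*(-136) = 32232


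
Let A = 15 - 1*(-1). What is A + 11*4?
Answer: 60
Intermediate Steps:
A = 16 (A = 15 + 1 = 16)
A + 11*4 = 16 + 11*4 = 16 + 44 = 60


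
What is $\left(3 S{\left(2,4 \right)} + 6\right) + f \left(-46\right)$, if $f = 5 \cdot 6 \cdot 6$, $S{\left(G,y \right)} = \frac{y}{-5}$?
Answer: $- \frac{41382}{5} \approx -8276.4$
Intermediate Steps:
$S{\left(G,y \right)} = - \frac{y}{5}$ ($S{\left(G,y \right)} = y \left(- \frac{1}{5}\right) = - \frac{y}{5}$)
$f = 180$ ($f = 30 \cdot 6 = 180$)
$\left(3 S{\left(2,4 \right)} + 6\right) + f \left(-46\right) = \left(3 \left(\left(- \frac{1}{5}\right) 4\right) + 6\right) + 180 \left(-46\right) = \left(3 \left(- \frac{4}{5}\right) + 6\right) - 8280 = \left(- \frac{12}{5} + 6\right) - 8280 = \frac{18}{5} - 8280 = - \frac{41382}{5}$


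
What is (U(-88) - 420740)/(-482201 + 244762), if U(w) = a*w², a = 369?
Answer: -2436796/237439 ≈ -10.263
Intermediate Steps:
U(w) = 369*w²
(U(-88) - 420740)/(-482201 + 244762) = (369*(-88)² - 420740)/(-482201 + 244762) = (369*7744 - 420740)/(-237439) = (2857536 - 420740)*(-1/237439) = 2436796*(-1/237439) = -2436796/237439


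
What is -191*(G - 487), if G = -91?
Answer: 110398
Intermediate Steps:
-191*(G - 487) = -191*(-91 - 487) = -191*(-578) = 110398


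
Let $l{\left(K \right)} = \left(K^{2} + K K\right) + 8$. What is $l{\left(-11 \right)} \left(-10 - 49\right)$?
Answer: $-14750$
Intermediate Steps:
$l{\left(K \right)} = 8 + 2 K^{2}$ ($l{\left(K \right)} = \left(K^{2} + K^{2}\right) + 8 = 2 K^{2} + 8 = 8 + 2 K^{2}$)
$l{\left(-11 \right)} \left(-10 - 49\right) = \left(8 + 2 \left(-11\right)^{2}\right) \left(-10 - 49\right) = \left(8 + 2 \cdot 121\right) \left(-59\right) = \left(8 + 242\right) \left(-59\right) = 250 \left(-59\right) = -14750$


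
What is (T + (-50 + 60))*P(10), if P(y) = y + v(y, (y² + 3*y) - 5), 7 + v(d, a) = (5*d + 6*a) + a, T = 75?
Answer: 78880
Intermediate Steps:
v(d, a) = -7 + 5*d + 7*a (v(d, a) = -7 + ((5*d + 6*a) + a) = -7 + (5*d + 7*a) = -7 + 5*d + 7*a)
P(y) = -42 + 7*y² + 27*y (P(y) = y + (-7 + 5*y + 7*((y² + 3*y) - 5)) = y + (-7 + 5*y + 7*(-5 + y² + 3*y)) = y + (-7 + 5*y + (-35 + 7*y² + 21*y)) = y + (-42 + 7*y² + 26*y) = -42 + 7*y² + 27*y)
(T + (-50 + 60))*P(10) = (75 + (-50 + 60))*(-42 + 7*10² + 27*10) = (75 + 10)*(-42 + 7*100 + 270) = 85*(-42 + 700 + 270) = 85*928 = 78880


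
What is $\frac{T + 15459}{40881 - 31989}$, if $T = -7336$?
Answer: $\frac{8123}{8892} \approx 0.91352$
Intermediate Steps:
$\frac{T + 15459}{40881 - 31989} = \frac{-7336 + 15459}{40881 - 31989} = \frac{8123}{8892}$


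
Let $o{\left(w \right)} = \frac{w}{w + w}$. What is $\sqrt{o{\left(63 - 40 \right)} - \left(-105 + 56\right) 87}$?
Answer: $\frac{\sqrt{17054}}{2} \approx 65.296$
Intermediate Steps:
$o{\left(w \right)} = \frac{1}{2}$ ($o{\left(w \right)} = \frac{w}{2 w} = w \frac{1}{2 w} = \frac{1}{2}$)
$\sqrt{o{\left(63 - 40 \right)} - \left(-105 + 56\right) 87} = \sqrt{\frac{1}{2} - \left(-105 + 56\right) 87} = \sqrt{\frac{1}{2} - \left(-49\right) 87} = \sqrt{\frac{1}{2} - -4263} = \sqrt{\frac{1}{2} + 4263} = \sqrt{\frac{8527}{2}} = \frac{\sqrt{17054}}{2}$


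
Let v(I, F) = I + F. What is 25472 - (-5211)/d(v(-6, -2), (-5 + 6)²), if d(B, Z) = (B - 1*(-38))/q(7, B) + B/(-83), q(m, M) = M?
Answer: 29167484/1213 ≈ 24046.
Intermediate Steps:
v(I, F) = F + I
d(B, Z) = -B/83 + (38 + B)/B (d(B, Z) = (B - 1*(-38))/B + B/(-83) = (B + 38)/B + B*(-1/83) = (38 + B)/B - B/83 = -B/83 + (38 + B)/B)
25472 - (-5211)/d(v(-6, -2), (-5 + 6)²) = 25472 - (-5211)/(1 + 38/(-2 - 6) - (-2 - 6)/83) = 25472 - (-5211)/(1 + 38/(-8) - 1/83*(-8)) = 25472 - (-5211)/(1 + 38*(-⅛) + 8/83) = 25472 - (-5211)/(1 - 19/4 + 8/83) = 25472 - (-5211)/(-1213/332) = 25472 - (-5211)*(-332)/1213 = 25472 - 1*1730052/1213 = 25472 - 1730052/1213 = 29167484/1213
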